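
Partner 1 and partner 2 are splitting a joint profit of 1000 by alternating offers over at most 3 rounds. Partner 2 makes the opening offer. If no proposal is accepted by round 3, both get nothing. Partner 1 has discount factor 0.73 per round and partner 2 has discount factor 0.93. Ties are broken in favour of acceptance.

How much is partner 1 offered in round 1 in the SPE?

Round 3 (partner 2 proposes): partner 1 will accept anything ≥ 0, so partner 2 offers 0 and keeps 1000.
Round 2 (partner 1 proposes): partner 2 can get 1000 next round, worth 0.93 × 1000 = 930 now; partner 1 offers that and keeps 70.
Round 1 (partner 2 proposes): partner 1 can get 70 next round, worth 0.73 × 70 = 51.1 now; partner 2 offers that and keeps 948.9.

51.1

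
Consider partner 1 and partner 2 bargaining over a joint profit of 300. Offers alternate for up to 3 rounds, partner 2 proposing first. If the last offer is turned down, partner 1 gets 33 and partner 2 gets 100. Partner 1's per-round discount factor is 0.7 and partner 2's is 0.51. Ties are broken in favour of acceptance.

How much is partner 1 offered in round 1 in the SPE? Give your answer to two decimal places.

114.68

Work backward from the last round.
Round 3 (partner 2 proposes): partner 1 gets 33 if talks fail, so partner 2 offers 33 and keeps 267.
Round 2 (partner 1 proposes): partner 2 can get 267 next round, worth 0.51 × 267 = 136.17 now, so partner 1 offers 136.17, keeping 163.83.
Round 1 (partner 2 proposes): partner 1 can get 163.83 next round, worth 0.7 × 163.83 = 114.681 now, so partner 2 offers 114.681, keeping 185.319.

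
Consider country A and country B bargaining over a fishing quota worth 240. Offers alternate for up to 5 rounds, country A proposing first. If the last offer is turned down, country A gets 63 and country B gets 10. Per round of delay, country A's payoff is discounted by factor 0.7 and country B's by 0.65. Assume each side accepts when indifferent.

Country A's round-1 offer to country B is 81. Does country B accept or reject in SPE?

Round 5 (country A proposes): country B gets 10 if talks fail, so country A offers 10 and keeps 230.
Round 4 (country B proposes): country A can get 230 next round, worth 0.7 × 230 = 161 now, so country B offers 161, keeping 79.
Round 3 (country A proposes): country B can get 79 next round, worth 0.65 × 79 = 51.35 now; country A offers that and keeps 188.65.
Round 2 (country B proposes): country A can get 188.65 next round, worth 0.7 × 188.65 = 132.055 now. Country B offers 132.055 and keeps 240 − 132.055 = 107.945.
So by rejecting in round 1, country B gets 107.945 next round, worth 0.65 × 107.945 = 70.16425 now.
Offer 81 ≥ 70.16425, so country B accepts.

Accept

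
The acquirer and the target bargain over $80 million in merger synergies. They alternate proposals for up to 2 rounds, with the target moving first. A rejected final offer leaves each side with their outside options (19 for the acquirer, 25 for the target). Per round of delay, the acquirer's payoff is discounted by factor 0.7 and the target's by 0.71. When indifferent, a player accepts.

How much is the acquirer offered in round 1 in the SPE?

38.5

Round 2 (the acquirer proposes): the target gets 25 if talks fail, so the acquirer offers 25 and keeps 55.
Round 1 (the target proposes): the acquirer can get 55 next round, worth 0.7 × 55 = 38.5 now; the target offers that and keeps 41.5.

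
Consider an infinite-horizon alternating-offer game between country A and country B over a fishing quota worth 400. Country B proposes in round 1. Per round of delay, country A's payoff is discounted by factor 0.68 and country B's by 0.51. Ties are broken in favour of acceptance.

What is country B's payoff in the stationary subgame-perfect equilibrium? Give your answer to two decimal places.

195.96

Let x be country B's share when country B proposes and y be country A's share when country A proposes.
Country A accepts iff offered ≥ 0.68·y, so x = 400 − 0.68y. Symmetrically y = 400 − 0.51x.
Substituting: x = 400 − 0.68(400 − 0.51x), giving x(1 − 0.51·0.68) = 400(1 − 0.68).
So x = 400 × 0.32 / 0.6532 ≈ 195.9584, and country A receives 400 − x ≈ 204.0416.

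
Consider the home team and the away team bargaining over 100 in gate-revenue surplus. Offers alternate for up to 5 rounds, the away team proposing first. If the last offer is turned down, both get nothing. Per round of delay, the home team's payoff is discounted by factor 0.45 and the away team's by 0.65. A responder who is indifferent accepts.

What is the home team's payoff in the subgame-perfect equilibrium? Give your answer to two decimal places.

Round 5 (the away team proposes): rejection yields 0 for the home team; the away team offers 0 and keeps 100.
Round 4 (the home team proposes): the away team can get 100 next round, worth 0.65 × 100 = 65 now, so the home team offers 65, keeping 35.
Round 3 (the away team proposes): the home team can get 35 next round, worth 0.45 × 35 = 15.75 now. The away team offers 15.75 and keeps 100 − 15.75 = 84.25.
Round 2 (the home team proposes): the away team can get 84.25 next round, worth 0.65 × 84.25 = 54.7625 now; the home team offers that and keeps 45.2375.
Round 1 (the away team proposes): the home team can get 45.2375 next round, worth 0.45 × 45.2375 = 20.356875 now; the away team offers that and keeps 79.643125.

20.36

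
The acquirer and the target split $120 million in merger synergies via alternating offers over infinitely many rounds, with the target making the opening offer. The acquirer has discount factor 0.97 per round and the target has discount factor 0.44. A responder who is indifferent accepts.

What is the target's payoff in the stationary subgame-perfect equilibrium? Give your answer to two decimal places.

In a stationary SPE each proposer offers the other exactly their discounted continuation value.
If the target keeps x when proposing and the acquirer keeps y when proposing, then x = 120 − 0.97y and y = 120 − 0.44x.
Solving: x = 120(1 − 0.97) / (1 − 0.44·0.97) = 3.6 / 0.5732 ≈ 6.2805.
The acquirer gets 120 − 6.2805 ≈ 113.7195.

6.28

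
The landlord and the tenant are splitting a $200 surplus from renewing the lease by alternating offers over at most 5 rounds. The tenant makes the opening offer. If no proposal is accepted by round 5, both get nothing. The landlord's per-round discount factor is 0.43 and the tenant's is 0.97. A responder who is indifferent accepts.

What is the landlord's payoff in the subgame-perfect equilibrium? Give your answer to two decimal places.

By backward induction:
Round 5 (the tenant proposes): rejection yields 0 for the landlord; the tenant offers 0 and keeps 200.
Round 4 (the landlord proposes): the tenant can get 200 next round, worth 0.97 × 200 = 194 now. The landlord offers 194 and keeps 200 − 194 = 6.
Round 3 (the tenant proposes): the landlord can get 6 next round, worth 0.43 × 6 = 2.58 now, so the tenant offers 2.58, keeping 197.42.
Round 2 (the landlord proposes): the tenant can get 197.42 next round, worth 0.97 × 197.42 = 191.4974 now; the landlord offers that and keeps 8.5026.
Round 1 (the tenant proposes): the landlord can get 8.5026 next round, worth 0.43 × 8.5026 = 3.656118 now; the tenant offers that and keeps 196.343882.

3.66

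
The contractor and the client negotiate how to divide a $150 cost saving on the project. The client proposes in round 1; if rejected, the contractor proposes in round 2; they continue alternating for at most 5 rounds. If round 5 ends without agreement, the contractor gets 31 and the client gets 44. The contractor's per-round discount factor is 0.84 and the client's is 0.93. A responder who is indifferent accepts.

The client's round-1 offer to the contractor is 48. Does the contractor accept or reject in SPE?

Round 5 (the client proposes): the contractor gets 31 if talks fail, so the client offers 31 and keeps 119.
Round 4 (the contractor proposes): the client can get 119 next round, worth 0.93 × 119 = 110.67 now; the contractor offers that and keeps 39.33.
Round 3 (the client proposes): the contractor can get 39.33 next round, worth 0.84 × 39.33 = 33.0372 now. The client offers 33.0372 and keeps 150 − 33.0372 = 116.9628.
Round 2 (the contractor proposes): the client can get 116.9628 next round, worth 0.93 × 116.9628 = 108.775404 now. The contractor offers 108.775404 and keeps 150 − 108.775404 = 41.224596.
So by rejecting in round 1, the contractor gets 41.224596 next round, worth 0.84 × 41.224596 = 34.62866064 now.
Offer 48 ≥ 34.62866064, so the contractor accepts.

Accept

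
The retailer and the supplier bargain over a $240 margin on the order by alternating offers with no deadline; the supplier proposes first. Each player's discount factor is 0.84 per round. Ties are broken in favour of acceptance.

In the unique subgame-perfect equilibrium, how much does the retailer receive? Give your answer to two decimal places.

109.57

When the supplier proposes, the retailer accepts any offer worth at least 0.84 times what the retailer would get by proposing next round; and vice versa.
This gives x = 240 − 0.84y and y = 240 − 0.84x, where x and y are each side's share when it proposes.
Hence (1 − 0.84·0.84)x = 240(1 − 0.84), i.e. 0.2944·x = 38.4.
x ≈ 130.4348; the retailer's share is 240 − x ≈ 109.5652.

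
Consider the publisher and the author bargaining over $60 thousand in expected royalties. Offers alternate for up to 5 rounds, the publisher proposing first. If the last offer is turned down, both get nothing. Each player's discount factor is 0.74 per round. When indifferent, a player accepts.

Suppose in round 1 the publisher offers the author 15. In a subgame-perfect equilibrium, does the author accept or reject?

Reject

Round 5 (the publisher proposes): rejection yields 0 for the author; the publisher offers 0 and keeps 60.
Round 4 (the author proposes): the publisher can get 60 next round, worth 0.74 × 60 = 44.4 now. The author offers 44.4 and keeps 60 − 44.4 = 15.6.
Round 3 (the publisher proposes): the author can get 15.6 next round, worth 0.74 × 15.6 = 11.544 now, so the publisher offers 11.544, keeping 48.456.
Round 2 (the author proposes): the publisher can get 48.456 next round, worth 0.74 × 48.456 = 35.85744 now; the author offers that and keeps 24.14256.
So by rejecting in round 1, the author gets 24.14256 next round, worth 0.74 × 24.14256 = 17.8654944 now.
Offer 15 < 17.8654944, so the author rejects.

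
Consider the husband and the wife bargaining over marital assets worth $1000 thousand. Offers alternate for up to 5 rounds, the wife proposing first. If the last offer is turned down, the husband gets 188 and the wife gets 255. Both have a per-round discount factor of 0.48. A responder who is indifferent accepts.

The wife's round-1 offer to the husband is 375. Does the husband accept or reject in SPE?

Round 5 (the wife proposes): the husband gets 188 if talks fail, so the wife offers 188 and keeps 812.
Round 4 (the husband proposes): the wife can get 812 next round, worth 0.48 × 812 = 389.76 now. The husband offers 389.76 and keeps 1000 − 389.76 = 610.24.
Round 3 (the wife proposes): the husband can get 610.24 next round, worth 0.48 × 610.24 = 292.9152 now; the wife offers that and keeps 707.0848.
Round 2 (the husband proposes): the wife can get 707.0848 next round, worth 0.48 × 707.0848 = 339.400704 now. The husband offers 339.400704 and keeps 1000 − 339.400704 = 660.599296.
So by rejecting in round 1, the husband gets 660.599296 next round, worth 0.48 × 660.599296 = 317.08766208 now.
Offer 375 ≥ 317.08766208, so the husband accepts.

Accept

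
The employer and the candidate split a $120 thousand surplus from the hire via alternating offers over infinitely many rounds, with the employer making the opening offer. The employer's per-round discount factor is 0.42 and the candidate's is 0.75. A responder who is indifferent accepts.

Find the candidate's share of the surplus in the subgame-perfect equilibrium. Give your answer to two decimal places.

In a stationary SPE each proposer offers the other exactly their discounted continuation value.
If the employer keeps x when proposing and the candidate keeps y when proposing, then x = 120 − 0.75y and y = 120 − 0.42x.
Solving: x = 120(1 − 0.75) / (1 − 0.42·0.75) = 30 / 0.685 ≈ 43.7956.
The candidate gets 120 − 43.7956 ≈ 76.2044.

76.20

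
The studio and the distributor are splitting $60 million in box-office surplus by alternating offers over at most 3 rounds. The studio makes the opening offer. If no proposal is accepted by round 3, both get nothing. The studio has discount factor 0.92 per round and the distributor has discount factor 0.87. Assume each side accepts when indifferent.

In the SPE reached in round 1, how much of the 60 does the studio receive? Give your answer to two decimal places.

55.82

Work backward from the last round.
Round 3 (the studio proposes): the distributor will accept anything ≥ 0, so the studio offers 0 and keeps 60.
Round 2 (the distributor proposes): the studio can get 60 next round, worth 0.92 × 60 = 55.2 now, so the distributor offers 55.2, keeping 4.8.
Round 1 (the studio proposes): the distributor can get 4.8 next round, worth 0.87 × 4.8 = 4.176 now; the studio offers that and keeps 55.824.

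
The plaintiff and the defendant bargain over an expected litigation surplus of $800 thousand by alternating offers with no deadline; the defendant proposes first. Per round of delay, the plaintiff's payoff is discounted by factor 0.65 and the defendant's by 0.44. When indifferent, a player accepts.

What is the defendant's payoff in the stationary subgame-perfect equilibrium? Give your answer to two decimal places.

Let x be the defendant's share when the defendant proposes and y be the plaintiff's share when the plaintiff proposes.
The plaintiff accepts iff offered ≥ 0.65·y, so x = 800 − 0.65y. Symmetrically y = 800 − 0.44x.
Substituting: x = 800 − 0.65(800 − 0.44x), giving x(1 − 0.44·0.65) = 800(1 − 0.65).
So x = 800 × 0.35 / 0.714 ≈ 392.1569, and the plaintiff receives 800 − x ≈ 407.8431.

392.16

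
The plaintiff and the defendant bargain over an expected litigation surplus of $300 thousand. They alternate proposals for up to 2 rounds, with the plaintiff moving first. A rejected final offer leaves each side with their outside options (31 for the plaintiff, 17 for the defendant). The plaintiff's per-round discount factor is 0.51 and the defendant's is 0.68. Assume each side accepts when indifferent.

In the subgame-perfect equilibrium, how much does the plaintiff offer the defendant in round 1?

Work backward from the last round.
Round 2 (the defendant proposes): the plaintiff gets 31 if talks fail, so the defendant offers 31 and keeps 269.
Round 1 (the plaintiff proposes): the defendant can get 269 next round, worth 0.68 × 269 = 182.92 now, so the plaintiff offers 182.92, keeping 117.08.

182.92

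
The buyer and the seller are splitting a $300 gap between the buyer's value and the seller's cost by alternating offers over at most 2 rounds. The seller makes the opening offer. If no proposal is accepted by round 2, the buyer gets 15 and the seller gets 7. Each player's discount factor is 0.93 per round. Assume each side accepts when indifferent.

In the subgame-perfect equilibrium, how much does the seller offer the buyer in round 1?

Round 2 (the buyer proposes): the seller gets 7 if talks fail, so the buyer offers 7 and keeps 293.
Round 1 (the seller proposes): the buyer can get 293 next round, worth 0.93 × 293 = 272.49 now; the seller offers that and keeps 27.51.

272.49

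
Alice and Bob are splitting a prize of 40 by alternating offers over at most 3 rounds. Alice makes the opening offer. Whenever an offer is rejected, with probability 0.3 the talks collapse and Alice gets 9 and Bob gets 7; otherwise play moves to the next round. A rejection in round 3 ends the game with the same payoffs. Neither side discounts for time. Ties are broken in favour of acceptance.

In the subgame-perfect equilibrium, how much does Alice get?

27.96

By backward induction:
Round 3 (Alice proposes): Bob gets 7 if talks fail, so Alice offers 7 and keeps 33.
Round 2 (Bob proposes): rejecting gives Alice an expected 0.7 × 33 + 0.3 × 9 = 25.8. Bob offers 25.8 and keeps 40 − 25.8 = 14.2.
Round 1 (Alice proposes): rejecting gives Bob an expected 0.7 × 14.2 + 0.3 × 7 = 12.04; Alice offers that and keeps 27.96.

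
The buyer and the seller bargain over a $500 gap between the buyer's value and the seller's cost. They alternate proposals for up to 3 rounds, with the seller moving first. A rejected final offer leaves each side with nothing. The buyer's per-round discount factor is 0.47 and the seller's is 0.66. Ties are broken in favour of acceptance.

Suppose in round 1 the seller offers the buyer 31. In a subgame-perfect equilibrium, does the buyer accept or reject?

Round 3 (the seller proposes): rejection yields 0 for the buyer; the seller offers 0 and keeps 500.
Round 2 (the buyer proposes): the seller can get 500 next round, worth 0.66 × 500 = 330 now; the buyer offers that and keeps 170.
So by rejecting in round 1, the buyer gets 170 next round, worth 0.47 × 170 = 79.9 now.
Offer 31 < 79.9, so the buyer rejects.

Reject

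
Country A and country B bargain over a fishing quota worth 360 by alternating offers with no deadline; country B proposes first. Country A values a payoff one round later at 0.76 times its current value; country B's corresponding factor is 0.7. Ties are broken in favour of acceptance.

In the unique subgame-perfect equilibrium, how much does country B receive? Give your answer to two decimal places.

184.62

When country B proposes, country A accepts any offer worth at least 0.76 times what country A would get by proposing next round; and vice versa.
This gives x = 360 − 0.76y and y = 360 − 0.7x, where x and y are each side's share when it proposes.
Hence (1 − 0.76·0.7)x = 360(1 − 0.76), i.e. 0.468·x = 86.4.
x ≈ 184.6154; country A's share is 360 − x ≈ 175.3846.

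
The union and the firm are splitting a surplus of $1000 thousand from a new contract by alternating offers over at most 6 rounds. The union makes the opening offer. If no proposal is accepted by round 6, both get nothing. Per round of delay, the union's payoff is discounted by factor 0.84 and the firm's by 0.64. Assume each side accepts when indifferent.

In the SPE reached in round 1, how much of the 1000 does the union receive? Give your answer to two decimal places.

Round 6 (the firm proposes): the union will accept anything ≥ 0, so the firm offers 0 and keeps 1000.
Round 5 (the union proposes): the firm can get 1000 next round, worth 0.64 × 1000 = 640 now, so the union offers 640, keeping 360.
Round 4 (the firm proposes): the union can get 360 next round, worth 0.84 × 360 = 302.4 now. The firm offers 302.4 and keeps 1000 − 302.4 = 697.6.
Round 3 (the union proposes): the firm can get 697.6 next round, worth 0.64 × 697.6 = 446.464 now, so the union offers 446.464, keeping 553.536.
Round 2 (the firm proposes): the union can get 553.536 next round, worth 0.84 × 553.536 = 464.97024 now, so the firm offers 464.97024, keeping 535.02976.
Round 1 (the union proposes): the firm can get 535.02976 next round, worth 0.64 × 535.02976 = 342.4190464 now; the union offers that and keeps 657.5809536.

657.58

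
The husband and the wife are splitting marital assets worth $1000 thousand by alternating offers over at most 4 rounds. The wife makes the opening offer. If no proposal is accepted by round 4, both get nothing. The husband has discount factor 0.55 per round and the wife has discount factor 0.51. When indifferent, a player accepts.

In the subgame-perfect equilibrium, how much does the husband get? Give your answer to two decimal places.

Round 4 (the husband proposes): rejection yields 0 for the wife; the husband offers 0 and keeps 1000.
Round 3 (the wife proposes): the husband can get 1000 next round, worth 0.55 × 1000 = 550 now. The wife offers 550 and keeps 1000 − 550 = 450.
Round 2 (the husband proposes): the wife can get 450 next round, worth 0.51 × 450 = 229.5 now; the husband offers that and keeps 770.5.
Round 1 (the wife proposes): the husband can get 770.5 next round, worth 0.55 × 770.5 = 423.775 now. The wife offers 423.775 and keeps 1000 − 423.775 = 576.225.

423.78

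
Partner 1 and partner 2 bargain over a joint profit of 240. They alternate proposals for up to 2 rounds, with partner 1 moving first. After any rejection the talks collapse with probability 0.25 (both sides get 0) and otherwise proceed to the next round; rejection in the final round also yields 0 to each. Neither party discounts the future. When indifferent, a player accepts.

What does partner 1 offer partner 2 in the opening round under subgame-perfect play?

180

By backward induction:
Round 2 (partner 2 proposes): partner 1 will accept anything ≥ 0, so partner 2 offers 0 and keeps 240.
Round 1 (partner 1 proposes): rejecting gives partner 2 an expected 0.75 × 240 = 180. Partner 1 offers 180 and keeps 240 − 180 = 60.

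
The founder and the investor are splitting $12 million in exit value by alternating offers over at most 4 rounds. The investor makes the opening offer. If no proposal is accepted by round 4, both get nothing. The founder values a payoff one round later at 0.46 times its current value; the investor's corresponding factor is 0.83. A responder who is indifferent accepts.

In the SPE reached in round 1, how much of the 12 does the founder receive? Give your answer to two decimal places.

Round 4 (the founder proposes): the investor will accept anything ≥ 0, so the founder offers 0 and keeps 12.
Round 3 (the investor proposes): the founder can get 12 next round, worth 0.46 × 12 = 5.52 now, so the investor offers 5.52, keeping 6.48.
Round 2 (the founder proposes): the investor can get 6.48 next round, worth 0.83 × 6.48 = 5.3784 now; the founder offers that and keeps 6.6216.
Round 1 (the investor proposes): the founder can get 6.6216 next round, worth 0.46 × 6.6216 = 3.045936 now, so the investor offers 3.045936, keeping 8.954064.

3.05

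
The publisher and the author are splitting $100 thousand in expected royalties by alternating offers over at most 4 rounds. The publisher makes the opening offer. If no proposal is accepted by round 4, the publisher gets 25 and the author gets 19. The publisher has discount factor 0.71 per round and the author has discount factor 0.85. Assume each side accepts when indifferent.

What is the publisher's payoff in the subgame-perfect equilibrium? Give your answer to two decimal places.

36.88

Solve by backward induction from round 4.
Round 4 (the author proposes): the publisher gets 25 if talks fail, so the author offers 25 and keeps 75.
Round 3 (the publisher proposes): the author can get 75 next round, worth 0.85 × 75 = 63.75 now; the publisher offers that and keeps 36.25.
Round 2 (the author proposes): the publisher can get 36.25 next round, worth 0.71 × 36.25 = 25.7375 now; the author offers that and keeps 74.2625.
Round 1 (the publisher proposes): the author can get 74.2625 next round, worth 0.85 × 74.2625 = 63.123125 now; the publisher offers that and keeps 36.876875.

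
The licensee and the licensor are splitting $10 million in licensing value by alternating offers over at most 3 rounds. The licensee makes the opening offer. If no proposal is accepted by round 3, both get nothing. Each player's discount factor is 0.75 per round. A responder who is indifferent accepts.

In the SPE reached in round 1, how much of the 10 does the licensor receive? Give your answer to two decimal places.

1.88

Work backward from the last round.
Round 3 (the licensee proposes): rejection yields 0 for the licensor; the licensee offers 0 and keeps 10.
Round 2 (the licensor proposes): the licensee can get 10 next round, worth 0.75 × 10 = 7.5 now. The licensor offers 7.5 and keeps 10 − 7.5 = 2.5.
Round 1 (the licensee proposes): the licensor can get 2.5 next round, worth 0.75 × 2.5 = 1.875 now; the licensee offers that and keeps 8.125.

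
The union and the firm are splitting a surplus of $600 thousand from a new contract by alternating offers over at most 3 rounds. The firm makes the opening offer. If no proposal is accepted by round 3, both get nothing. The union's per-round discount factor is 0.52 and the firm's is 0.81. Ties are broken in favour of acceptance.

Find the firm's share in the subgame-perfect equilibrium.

540.72

Solve by backward induction from round 3.
Round 3 (the firm proposes): the union will accept anything ≥ 0, so the firm offers 0 and keeps 600.
Round 2 (the union proposes): the firm can get 600 next round, worth 0.81 × 600 = 486 now; the union offers that and keeps 114.
Round 1 (the firm proposes): the union can get 114 next round, worth 0.52 × 114 = 59.28 now; the firm offers that and keeps 540.72.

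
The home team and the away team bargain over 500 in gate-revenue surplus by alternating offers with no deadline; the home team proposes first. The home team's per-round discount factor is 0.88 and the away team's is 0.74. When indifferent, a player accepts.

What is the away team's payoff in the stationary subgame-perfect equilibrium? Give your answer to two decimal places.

Let x be the home team's share when the home team proposes and y be the away team's share when the away team proposes.
The away team accepts iff offered ≥ 0.74·y, so x = 500 − 0.74y. Symmetrically y = 500 − 0.88x.
Substituting: x = 500 − 0.74(500 − 0.88x), giving x(1 − 0.88·0.74) = 500(1 − 0.74).
So x = 500 × 0.26 / 0.3488 ≈ 372.7064, and the away team receives 500 − x ≈ 127.2936.

127.29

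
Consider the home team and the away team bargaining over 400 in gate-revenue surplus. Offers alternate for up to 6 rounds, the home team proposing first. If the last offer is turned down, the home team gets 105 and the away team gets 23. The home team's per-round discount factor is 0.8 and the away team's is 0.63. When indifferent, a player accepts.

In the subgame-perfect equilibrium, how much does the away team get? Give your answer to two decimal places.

Round 6 (the away team proposes): the home team gets 105 if talks fail, so the away team offers 105 and keeps 295.
Round 5 (the home team proposes): the away team can get 295 next round, worth 0.63 × 295 = 185.85 now, so the home team offers 185.85, keeping 214.15.
Round 4 (the away team proposes): the home team can get 214.15 next round, worth 0.8 × 214.15 = 171.32 now. The away team offers 171.32 and keeps 400 − 171.32 = 228.68.
Round 3 (the home team proposes): the away team can get 228.68 next round, worth 0.63 × 228.68 = 144.0684 now. The home team offers 144.0684 and keeps 400 − 144.0684 = 255.9316.
Round 2 (the away team proposes): the home team can get 255.9316 next round, worth 0.8 × 255.9316 = 204.74528 now. The away team offers 204.74528 and keeps 400 − 204.74528 = 195.25472.
Round 1 (the home team proposes): the away team can get 195.25472 next round, worth 0.63 × 195.25472 = 123.0104736 now, so the home team offers 123.0104736, keeping 276.9895264.

123.01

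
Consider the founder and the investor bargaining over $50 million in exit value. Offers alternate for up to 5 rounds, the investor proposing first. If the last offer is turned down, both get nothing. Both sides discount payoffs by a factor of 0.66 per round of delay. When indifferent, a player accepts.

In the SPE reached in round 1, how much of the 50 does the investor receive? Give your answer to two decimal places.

Round 5 (the investor proposes): the founder will accept anything ≥ 0, so the investor offers 0 and keeps 50.
Round 4 (the founder proposes): the investor can get 50 next round, worth 0.66 × 50 = 33 now; the founder offers that and keeps 17.
Round 3 (the investor proposes): the founder can get 17 next round, worth 0.66 × 17 = 11.22 now; the investor offers that and keeps 38.78.
Round 2 (the founder proposes): the investor can get 38.78 next round, worth 0.66 × 38.78 = 25.5948 now. The founder offers 25.5948 and keeps 50 − 25.5948 = 24.4052.
Round 1 (the investor proposes): the founder can get 24.4052 next round, worth 0.66 × 24.4052 = 16.107432 now. The investor offers 16.107432 and keeps 50 − 16.107432 = 33.892568.

33.89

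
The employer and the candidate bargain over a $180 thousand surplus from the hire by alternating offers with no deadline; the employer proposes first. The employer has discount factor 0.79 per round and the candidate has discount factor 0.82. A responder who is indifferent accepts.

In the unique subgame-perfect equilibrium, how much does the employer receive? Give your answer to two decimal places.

91.99

When the employer proposes, the candidate accepts any offer worth at least 0.82 times what the candidate would get by proposing next round; and vice versa.
This gives x = 180 − 0.82y and y = 180 − 0.79x, where x and y are each side's share when it proposes.
Hence (1 − 0.82·0.79)x = 180(1 − 0.82), i.e. 0.3522·x = 32.4.
x ≈ 91.9932; the candidate's share is 180 − x ≈ 88.0068.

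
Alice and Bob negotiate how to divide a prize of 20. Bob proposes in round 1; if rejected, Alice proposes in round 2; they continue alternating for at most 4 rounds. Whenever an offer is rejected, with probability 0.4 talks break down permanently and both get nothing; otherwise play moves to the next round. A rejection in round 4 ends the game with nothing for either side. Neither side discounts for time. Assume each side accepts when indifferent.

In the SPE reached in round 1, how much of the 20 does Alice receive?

By backward induction:
Round 4 (Alice proposes): rejection yields 0 for Bob; Alice offers 0 and keeps 20.
Round 3 (Bob proposes): rejecting gives Alice an expected 0.6 × 20 = 12, so Bob offers 12, keeping 8.
Round 2 (Alice proposes): rejecting gives Bob an expected 0.6 × 8 = 4.8; Alice offers that and keeps 15.2.
Round 1 (Bob proposes): rejecting gives Alice an expected 0.6 × 15.2 = 9.12. Bob offers 9.12 and keeps 20 − 9.12 = 10.88.

9.12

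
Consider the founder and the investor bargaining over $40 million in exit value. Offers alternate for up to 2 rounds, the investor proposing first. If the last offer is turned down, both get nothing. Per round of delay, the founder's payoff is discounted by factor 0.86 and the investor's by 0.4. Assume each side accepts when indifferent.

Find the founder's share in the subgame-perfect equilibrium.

By backward induction:
Round 2 (the founder proposes): rejection yields 0 for the investor; the founder offers 0 and keeps 40.
Round 1 (the investor proposes): the founder can get 40 next round, worth 0.86 × 40 = 34.4 now, so the investor offers 34.4, keeping 5.6.

34.4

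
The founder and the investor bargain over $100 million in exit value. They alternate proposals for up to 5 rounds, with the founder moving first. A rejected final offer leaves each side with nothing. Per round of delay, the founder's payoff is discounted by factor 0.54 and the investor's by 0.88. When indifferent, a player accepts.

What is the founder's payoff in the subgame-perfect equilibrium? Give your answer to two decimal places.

40.28

Solve by backward induction from round 5.
Round 5 (the founder proposes): rejection yields 0 for the investor; the founder offers 0 and keeps 100.
Round 4 (the investor proposes): the founder can get 100 next round, worth 0.54 × 100 = 54 now; the investor offers that and keeps 46.
Round 3 (the founder proposes): the investor can get 46 next round, worth 0.88 × 46 = 40.48 now, so the founder offers 40.48, keeping 59.52.
Round 2 (the investor proposes): the founder can get 59.52 next round, worth 0.54 × 59.52 = 32.1408 now. The investor offers 32.1408 and keeps 100 − 32.1408 = 67.8592.
Round 1 (the founder proposes): the investor can get 67.8592 next round, worth 0.88 × 67.8592 = 59.716096 now; the founder offers that and keeps 40.283904.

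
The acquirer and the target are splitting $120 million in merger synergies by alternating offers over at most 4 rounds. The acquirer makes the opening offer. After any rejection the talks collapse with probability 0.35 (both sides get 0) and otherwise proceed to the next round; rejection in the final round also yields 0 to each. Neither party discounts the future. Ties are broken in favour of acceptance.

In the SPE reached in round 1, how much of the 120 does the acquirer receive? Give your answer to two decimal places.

59.75

By backward induction:
Round 4 (the target proposes): rejection yields 0 for the acquirer; the target offers 0 and keeps 120.
Round 3 (the acquirer proposes): rejecting gives the target an expected 0.65 × 120 = 78. The acquirer offers 78 and keeps 120 − 78 = 42.
Round 2 (the target proposes): rejecting gives the acquirer an expected 0.65 × 42 = 27.3; the target offers that and keeps 92.7.
Round 1 (the acquirer proposes): rejecting gives the target an expected 0.65 × 92.7 = 60.255; the acquirer offers that and keeps 59.745.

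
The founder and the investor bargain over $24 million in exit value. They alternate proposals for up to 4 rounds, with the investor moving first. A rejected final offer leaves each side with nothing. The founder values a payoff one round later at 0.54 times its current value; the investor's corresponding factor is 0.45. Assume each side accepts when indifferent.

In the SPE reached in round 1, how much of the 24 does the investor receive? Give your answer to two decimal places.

13.72

Round 4 (the founder proposes): the investor will accept anything ≥ 0, so the founder offers 0 and keeps 24.
Round 3 (the investor proposes): the founder can get 24 next round, worth 0.54 × 24 = 12.96 now, so the investor offers 12.96, keeping 11.04.
Round 2 (the founder proposes): the investor can get 11.04 next round, worth 0.45 × 11.04 = 4.968 now; the founder offers that and keeps 19.032.
Round 1 (the investor proposes): the founder can get 19.032 next round, worth 0.54 × 19.032 = 10.27728 now; the investor offers that and keeps 13.72272.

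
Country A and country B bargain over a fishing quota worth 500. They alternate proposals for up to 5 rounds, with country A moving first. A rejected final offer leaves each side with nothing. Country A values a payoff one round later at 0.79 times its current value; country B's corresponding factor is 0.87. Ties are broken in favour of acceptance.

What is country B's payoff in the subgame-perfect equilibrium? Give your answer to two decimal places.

Work backward from the last round.
Round 5 (country A proposes): rejection yields 0 for country B; country A offers 0 and keeps 500.
Round 4 (country B proposes): country A can get 500 next round, worth 0.79 × 500 = 395 now, so country B offers 395, keeping 105.
Round 3 (country A proposes): country B can get 105 next round, worth 0.87 × 105 = 91.35 now, so country A offers 91.35, keeping 408.65.
Round 2 (country B proposes): country A can get 408.65 next round, worth 0.79 × 408.65 = 322.8335 now. Country B offers 322.8335 and keeps 500 − 322.8335 = 177.1665.
Round 1 (country A proposes): country B can get 177.1665 next round, worth 0.87 × 177.1665 = 154.134855 now, so country A offers 154.134855, keeping 345.865145.

154.13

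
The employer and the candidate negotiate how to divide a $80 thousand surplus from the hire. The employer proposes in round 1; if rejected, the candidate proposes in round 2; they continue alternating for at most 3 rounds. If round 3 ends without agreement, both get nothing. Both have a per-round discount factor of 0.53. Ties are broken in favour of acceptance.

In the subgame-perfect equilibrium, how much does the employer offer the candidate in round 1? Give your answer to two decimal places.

Round 3 (the employer proposes): rejection yields 0 for the candidate; the employer offers 0 and keeps 80.
Round 2 (the candidate proposes): the employer can get 80 next round, worth 0.53 × 80 = 42.4 now. The candidate offers 42.4 and keeps 80 − 42.4 = 37.6.
Round 1 (the employer proposes): the candidate can get 37.6 next round, worth 0.53 × 37.6 = 19.928 now, so the employer offers 19.928, keeping 60.072.

19.93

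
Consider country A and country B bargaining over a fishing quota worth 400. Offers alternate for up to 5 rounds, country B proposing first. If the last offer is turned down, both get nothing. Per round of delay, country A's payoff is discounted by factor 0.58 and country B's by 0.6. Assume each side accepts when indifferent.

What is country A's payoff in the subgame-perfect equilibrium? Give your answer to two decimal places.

125.09

Round 5 (country B proposes): country A will accept anything ≥ 0, so country B offers 0 and keeps 400.
Round 4 (country A proposes): country B can get 400 next round, worth 0.6 × 400 = 240 now, so country A offers 240, keeping 160.
Round 3 (country B proposes): country A can get 160 next round, worth 0.58 × 160 = 92.8 now; country B offers that and keeps 307.2.
Round 2 (country A proposes): country B can get 307.2 next round, worth 0.6 × 307.2 = 184.32 now, so country A offers 184.32, keeping 215.68.
Round 1 (country B proposes): country A can get 215.68 next round, worth 0.58 × 215.68 = 125.0944 now; country B offers that and keeps 274.9056.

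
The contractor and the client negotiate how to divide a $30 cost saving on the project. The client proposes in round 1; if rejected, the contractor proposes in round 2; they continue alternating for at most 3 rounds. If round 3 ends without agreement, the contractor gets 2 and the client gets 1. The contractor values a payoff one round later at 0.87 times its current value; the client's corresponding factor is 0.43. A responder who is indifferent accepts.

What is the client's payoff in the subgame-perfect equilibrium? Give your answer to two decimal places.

Round 3 (the client proposes): the contractor gets 2 if talks fail, so the client offers 2 and keeps 28.
Round 2 (the contractor proposes): the client can get 28 next round, worth 0.43 × 28 = 12.04 now. The contractor offers 12.04 and keeps 30 − 12.04 = 17.96.
Round 1 (the client proposes): the contractor can get 17.96 next round, worth 0.87 × 17.96 = 15.6252 now, so the client offers 15.6252, keeping 14.3748.

14.37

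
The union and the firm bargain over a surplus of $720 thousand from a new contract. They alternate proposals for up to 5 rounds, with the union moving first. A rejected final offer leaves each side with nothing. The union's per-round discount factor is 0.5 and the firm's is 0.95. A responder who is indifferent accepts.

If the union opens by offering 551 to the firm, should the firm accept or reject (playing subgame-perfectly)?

Accept

Work out the firm's continuation value if the offer is rejected.
Round 5 (the union proposes): rejection yields 0 for the firm; the union offers 0 and keeps 720.
Round 4 (the firm proposes): the union can get 720 next round, worth 0.5 × 720 = 360 now. The firm offers 360 and keeps 720 − 360 = 360.
Round 3 (the union proposes): the firm can get 360 next round, worth 0.95 × 360 = 342 now; the union offers that and keeps 378.
Round 2 (the firm proposes): the union can get 378 next round, worth 0.5 × 378 = 189 now; the firm offers that and keeps 531.
So by rejecting in round 1, the firm gets 531 next round, worth 0.95 × 531 = 504.45 now.
Offer 551 ≥ 504.45, so the firm accepts.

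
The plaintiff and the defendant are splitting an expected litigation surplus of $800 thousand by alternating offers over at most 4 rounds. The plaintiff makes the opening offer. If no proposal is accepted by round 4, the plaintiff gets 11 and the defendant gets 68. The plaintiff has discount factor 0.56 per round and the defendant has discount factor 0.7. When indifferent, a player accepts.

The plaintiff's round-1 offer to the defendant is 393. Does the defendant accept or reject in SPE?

Round 4 (the defendant proposes): the plaintiff gets 11 if talks fail, so the defendant offers 11 and keeps 789.
Round 3 (the plaintiff proposes): the defendant can get 789 next round, worth 0.7 × 789 = 552.3 now, so the plaintiff offers 552.3, keeping 247.7.
Round 2 (the defendant proposes): the plaintiff can get 247.7 next round, worth 0.56 × 247.7 = 138.712 now, so the defendant offers 138.712, keeping 661.288.
So by rejecting in round 1, the defendant gets 661.288 next round, worth 0.7 × 661.288 = 462.9016 now.
Offer 393 < 462.9016, so the defendant rejects.

Reject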